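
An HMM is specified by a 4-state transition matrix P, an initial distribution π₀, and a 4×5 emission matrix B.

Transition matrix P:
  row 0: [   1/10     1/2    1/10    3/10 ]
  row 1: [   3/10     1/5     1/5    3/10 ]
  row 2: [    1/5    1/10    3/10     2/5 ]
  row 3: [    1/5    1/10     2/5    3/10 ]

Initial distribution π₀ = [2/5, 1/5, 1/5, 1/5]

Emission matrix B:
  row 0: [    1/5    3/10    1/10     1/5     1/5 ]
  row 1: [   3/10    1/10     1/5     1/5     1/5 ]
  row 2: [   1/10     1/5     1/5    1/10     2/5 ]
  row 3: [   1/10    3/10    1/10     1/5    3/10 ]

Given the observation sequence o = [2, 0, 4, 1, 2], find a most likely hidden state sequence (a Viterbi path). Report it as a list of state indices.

path = [0, 1, 2, 3, 2]

t=0: δ = [4.000e-02, 4.000e-02, 4.000e-02, 2.000e-02]  (obs o_0=2)
t=1: δ = [2.400e-03, 6.000e-03, 1.200e-03, 1.600e-03]  ψ = [1, 0, 2, 2]  (obs o_1=0)
t=2: δ = [3.600e-04, 2.400e-04, 4.800e-04, 5.400e-04]  ψ = [1, 0, 1, 1]  (obs o_2=4)
t=3: δ = [3.240e-05, 1.800e-05, 4.320e-05, 5.760e-05]  ψ = [3, 0, 3, 2]  (obs o_3=1)
t=4: δ = [1.152e-06, 3.240e-06, 4.608e-06, 1.728e-06]  ψ = [3, 0, 3, 2]  (obs o_4=2)
backtrack: best end state = 2; path = [0, 1, 2, 3, 2]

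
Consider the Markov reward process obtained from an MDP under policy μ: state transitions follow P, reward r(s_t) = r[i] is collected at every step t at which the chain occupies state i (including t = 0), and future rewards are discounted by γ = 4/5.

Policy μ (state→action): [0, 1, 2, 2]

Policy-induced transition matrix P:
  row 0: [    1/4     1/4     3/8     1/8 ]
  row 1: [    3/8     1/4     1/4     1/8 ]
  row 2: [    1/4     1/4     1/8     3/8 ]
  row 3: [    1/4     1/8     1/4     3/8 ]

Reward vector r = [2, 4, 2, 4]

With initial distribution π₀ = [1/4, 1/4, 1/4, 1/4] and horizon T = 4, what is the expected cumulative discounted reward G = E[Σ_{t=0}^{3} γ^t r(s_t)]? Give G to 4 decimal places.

t=0: π = [0.2500, 0.2500, 0.2500, 0.2500], E[r] = 3.0000, γ^t·E[r] = 3.000000, running G = 3.000000
t=1: π = [0.2813, 0.2188, 0.2500, 0.2500], E[r] = 2.9375, γ^t·E[r] = 2.350000, running G = 5.350000
t=2: π = [0.2773, 0.2188, 0.2539, 0.2500], E[r] = 2.9375, γ^t·E[r] = 1.880000, running G = 7.230000
t=3: π = [0.2773, 0.2188, 0.2529, 0.2510], E[r] = 2.9395, γ^t·E[r] = 1.505000, running G = 8.735000

G = 8.7350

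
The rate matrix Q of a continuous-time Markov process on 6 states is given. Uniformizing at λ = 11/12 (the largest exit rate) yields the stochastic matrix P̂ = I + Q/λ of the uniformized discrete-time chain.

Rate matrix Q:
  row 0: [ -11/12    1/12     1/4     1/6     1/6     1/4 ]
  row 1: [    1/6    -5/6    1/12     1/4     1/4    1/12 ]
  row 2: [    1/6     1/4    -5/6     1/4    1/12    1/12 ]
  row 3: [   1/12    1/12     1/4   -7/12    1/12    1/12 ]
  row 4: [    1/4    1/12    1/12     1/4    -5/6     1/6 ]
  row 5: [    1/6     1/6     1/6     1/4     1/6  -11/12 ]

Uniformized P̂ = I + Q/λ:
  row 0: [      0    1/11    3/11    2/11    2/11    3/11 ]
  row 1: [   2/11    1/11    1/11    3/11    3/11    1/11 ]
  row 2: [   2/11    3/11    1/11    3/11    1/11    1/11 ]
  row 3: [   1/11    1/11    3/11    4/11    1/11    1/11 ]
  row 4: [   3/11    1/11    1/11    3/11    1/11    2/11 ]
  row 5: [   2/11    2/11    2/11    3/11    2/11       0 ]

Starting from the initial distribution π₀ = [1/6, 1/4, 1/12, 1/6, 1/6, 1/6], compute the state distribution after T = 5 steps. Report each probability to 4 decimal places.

t=0: π = [0.1667, 0.2500, 0.0833, 0.1667, 0.1667, 0.1667]
t=1: π = [0.1515, 0.1212, 0.1667, 0.2727, 0.1667, 0.1212]
t=2: π = [0.1446, 0.1322, 0.1791, 0.2837, 0.1377, 0.1226]
t=3: π = [0.1422, 0.1346, 0.1799, 0.2854, 0.1392, 0.1186]
t=4: π = [0.1427, 0.1344, 0.1794, 0.2857, 0.1391, 0.1187]
t=5: π = [0.1425, 0.1343, 0.1796, 0.2857, 0.1391, 0.1187]

π = [0.1425, 0.1343, 0.1796, 0.2857, 0.1391, 0.1187]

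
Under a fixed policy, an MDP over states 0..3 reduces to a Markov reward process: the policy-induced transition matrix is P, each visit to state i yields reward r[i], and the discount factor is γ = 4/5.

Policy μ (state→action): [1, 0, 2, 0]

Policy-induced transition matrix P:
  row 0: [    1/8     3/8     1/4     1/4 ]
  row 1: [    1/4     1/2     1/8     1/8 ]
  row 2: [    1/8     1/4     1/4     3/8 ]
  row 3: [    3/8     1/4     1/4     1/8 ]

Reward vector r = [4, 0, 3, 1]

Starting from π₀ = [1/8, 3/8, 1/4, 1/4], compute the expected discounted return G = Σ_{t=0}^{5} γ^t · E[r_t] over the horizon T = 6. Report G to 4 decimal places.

G = 6.1192

t=0: π = [0.1250, 0.3750, 0.2500, 0.2500], E[r] = 1.5000, γ^t·E[r] = 1.500000, running G = 1.500000
t=1: π = [0.2344, 0.3594, 0.2031, 0.2031], E[r] = 1.7500, γ^t·E[r] = 1.400000, running G = 2.900000
t=2: π = [0.2207, 0.3691, 0.2051, 0.2051], E[r] = 1.7031, γ^t·E[r] = 1.090000, running G = 3.990000
t=3: π = [0.2224, 0.3699, 0.2039, 0.2039], E[r] = 1.7051, γ^t·E[r] = 0.873000, running G = 4.863000
t=4: π = [0.2222, 0.3703, 0.2038, 0.2038], E[r] = 1.7039, γ^t·E[r] = 0.697900, running G = 5.560900
t=5: π = [0.2222, 0.3703, 0.2037, 0.2037], E[r] = 1.7038, γ^t·E[r] = 0.558290, running G = 6.119190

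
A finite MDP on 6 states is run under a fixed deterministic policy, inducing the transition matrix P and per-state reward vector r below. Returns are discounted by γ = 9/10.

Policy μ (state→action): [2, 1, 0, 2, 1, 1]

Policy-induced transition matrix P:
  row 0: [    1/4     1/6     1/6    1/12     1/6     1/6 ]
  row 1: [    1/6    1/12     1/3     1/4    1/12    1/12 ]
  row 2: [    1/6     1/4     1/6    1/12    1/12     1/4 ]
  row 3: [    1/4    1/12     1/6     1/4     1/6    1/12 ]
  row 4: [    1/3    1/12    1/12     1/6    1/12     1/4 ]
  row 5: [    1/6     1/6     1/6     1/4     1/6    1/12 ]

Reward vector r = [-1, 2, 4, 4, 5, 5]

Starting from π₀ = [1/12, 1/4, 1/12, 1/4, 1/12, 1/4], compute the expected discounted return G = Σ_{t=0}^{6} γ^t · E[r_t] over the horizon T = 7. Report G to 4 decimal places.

t=0: π = [0.0833, 0.2500, 0.0833, 0.2500, 0.0833, 0.2500], E[r] = 3.4167, γ^t·E[r] = 3.416667, running G = 3.416667
t=1: π = [0.2083, 0.1250, 0.2014, 0.2153, 0.1319, 0.1181], E[r] = 2.9583, γ^t·E[r] = 2.662500, running G = 6.079167
t=2: π = [0.2240, 0.1441, 0.1765, 0.1707, 0.1285, 0.1563], E[r] = 2.8767, γ^t·E[r] = 2.330156, running G = 8.409323
t=3: π = [0.2210, 0.1444, 0.1800, 0.1726, 0.1292, 0.1528], E[r] = 2.8884, γ^t·E[r] = 2.105613, running G = 10.514936
t=4: π = [0.2210, 0.1445, 0.1800, 0.1724, 0.1289, 0.1533], E[r] = 2.8882, γ^t·E[r] = 1.894939, running G = 12.409875
t=5: π = [0.2209, 0.1445, 0.1800, 0.1724, 0.1289, 0.1532], E[r] = 2.8884, γ^t·E[r] = 1.705594, running G = 14.115469
t=6: π = [0.2209, 0.1445, 0.1800, 0.1724, 0.1289, 0.1532], E[r] = 2.8884, γ^t·E[r] = 1.535035, running G = 15.650503

G = 15.6505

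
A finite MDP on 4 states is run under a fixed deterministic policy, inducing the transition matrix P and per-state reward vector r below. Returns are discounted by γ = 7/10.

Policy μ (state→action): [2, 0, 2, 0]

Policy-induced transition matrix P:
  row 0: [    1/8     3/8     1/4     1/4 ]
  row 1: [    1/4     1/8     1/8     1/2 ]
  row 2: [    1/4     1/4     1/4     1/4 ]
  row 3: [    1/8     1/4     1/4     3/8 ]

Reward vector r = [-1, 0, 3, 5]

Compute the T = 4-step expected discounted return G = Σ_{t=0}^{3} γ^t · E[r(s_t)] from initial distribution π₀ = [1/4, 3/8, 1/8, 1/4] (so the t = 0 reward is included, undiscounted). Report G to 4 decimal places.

G = 4.8628

t=0: π = [0.2500, 0.3750, 0.1250, 0.2500], E[r] = 1.3750, γ^t·E[r] = 1.375000, running G = 1.375000
t=1: π = [0.1875, 0.2344, 0.2031, 0.3750], E[r] = 2.2969, γ^t·E[r] = 1.607813, running G = 2.982813
t=2: π = [0.1797, 0.2441, 0.2207, 0.3555], E[r] = 2.2598, γ^t·E[r] = 1.107285, running G = 4.090098
t=3: π = [0.1831, 0.2419, 0.2195, 0.3555], E[r] = 2.2527, γ^t·E[r] = 0.772671, running G = 4.862769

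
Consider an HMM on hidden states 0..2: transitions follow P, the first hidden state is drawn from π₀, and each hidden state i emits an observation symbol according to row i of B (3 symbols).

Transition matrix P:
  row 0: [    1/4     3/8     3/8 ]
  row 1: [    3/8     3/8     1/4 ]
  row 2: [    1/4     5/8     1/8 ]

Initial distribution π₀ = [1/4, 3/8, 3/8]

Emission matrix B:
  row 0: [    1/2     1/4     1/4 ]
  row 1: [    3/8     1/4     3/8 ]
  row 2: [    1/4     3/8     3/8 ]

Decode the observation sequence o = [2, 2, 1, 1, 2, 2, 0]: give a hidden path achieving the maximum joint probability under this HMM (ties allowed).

path = [2, 1, 0, 2, 1, 1, 0]

t=0: δ = [6.250e-02, 1.406e-01, 1.406e-01]  (obs o_0=2)
t=1: δ = [1.318e-02, 3.296e-02, 1.318e-02]  ψ = [1, 2, 1]  (obs o_1=2)
t=2: δ = [3.090e-03, 3.090e-03, 3.090e-03]  ψ = [1, 1, 1]  (obs o_2=1)
t=3: δ = [2.897e-04, 4.828e-04, 4.345e-04]  ψ = [1, 2, 0]  (obs o_3=1)
t=4: δ = [4.526e-05, 1.018e-04, 4.526e-05]  ψ = [1, 2, 1]  (obs o_4=2)
t=5: δ = [9.548e-06, 1.432e-05, 9.548e-06]  ψ = [1, 1, 1]  (obs o_5=2)
t=6: δ = [2.685e-06, 2.238e-06, 8.951e-07]  ψ = [1, 2, 0]  (obs o_6=0)
backtrack: best end state = 0; path = [2, 1, 0, 2, 1, 1, 0]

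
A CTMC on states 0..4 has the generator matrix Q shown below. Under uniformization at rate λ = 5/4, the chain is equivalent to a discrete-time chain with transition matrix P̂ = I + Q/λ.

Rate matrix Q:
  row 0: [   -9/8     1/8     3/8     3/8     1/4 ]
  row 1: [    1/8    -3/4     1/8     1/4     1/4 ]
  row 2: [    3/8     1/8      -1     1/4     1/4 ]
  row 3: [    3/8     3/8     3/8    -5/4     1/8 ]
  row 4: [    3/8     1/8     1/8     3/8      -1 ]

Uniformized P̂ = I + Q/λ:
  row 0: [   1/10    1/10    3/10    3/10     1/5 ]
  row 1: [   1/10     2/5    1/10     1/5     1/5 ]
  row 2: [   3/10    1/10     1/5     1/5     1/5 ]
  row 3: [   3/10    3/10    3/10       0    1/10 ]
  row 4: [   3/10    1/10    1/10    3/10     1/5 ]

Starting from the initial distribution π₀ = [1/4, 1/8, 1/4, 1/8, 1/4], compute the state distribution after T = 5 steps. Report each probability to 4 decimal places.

π = [0.2167, 0.1997, 0.2037, 0.1998, 0.1800]

t=0: π = [0.2500, 0.1250, 0.2500, 0.1250, 0.2500]
t=1: π = [0.2250, 0.1625, 0.2000, 0.2250, 0.1875]
t=2: π = [0.2225, 0.1938, 0.2100, 0.1963, 0.1775]
t=3: π = [0.2168, 0.1974, 0.2048, 0.2008, 0.1804]
t=4: π = [0.2172, 0.1994, 0.2040, 0.1996, 0.1799]
t=5: π = [0.2167, 0.1997, 0.2037, 0.1998, 0.1800]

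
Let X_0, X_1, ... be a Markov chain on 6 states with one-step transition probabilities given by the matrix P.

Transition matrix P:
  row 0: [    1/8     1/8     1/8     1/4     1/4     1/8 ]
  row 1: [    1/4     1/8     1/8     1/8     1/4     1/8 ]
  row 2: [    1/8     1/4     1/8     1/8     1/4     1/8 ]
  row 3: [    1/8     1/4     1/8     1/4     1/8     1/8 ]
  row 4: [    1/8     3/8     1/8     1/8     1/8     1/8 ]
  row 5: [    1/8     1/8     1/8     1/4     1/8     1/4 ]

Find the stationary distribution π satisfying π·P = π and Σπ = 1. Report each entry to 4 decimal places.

π = [0.1513, 0.2102, 0.1250, 0.1849, 0.1858, 0.1429]

Balance equations π_j = Σ_i π_i·P[i][j]:
  π_0 = 1/8·π_0 + 1/4·π_1 + 1/8·π_2 + 1/8·π_3 + 1/8·π_4 + 1/8·π_5
  π_1 = 1/8·π_0 + 1/8·π_1 + 1/4·π_2 + 1/4·π_3 + 3/8·π_4 + 1/8·π_5
  π_2 = 1/8·π_0 + 1/8·π_1 + 1/8·π_2 + 1/8·π_3 + 1/8·π_4 + 1/8·π_5
  π_3 = 1/4·π_0 + 1/8·π_1 + 1/8·π_2 + 1/4·π_3 + 1/8·π_4 + 1/4·π_5
  π_4 = 1/4·π_0 + 1/4·π_1 + 1/4·π_2 + 1/8·π_3 + 1/8·π_4 + 1/8·π_5
  normalize: π_0 + π_1 + π_2 + π_3 + π_4 + π_5 = 1
Solving the linear system gives exactly π = [4871/32200, 846/4025, 1/8, 5953/32200, 5983/32200, 1/7].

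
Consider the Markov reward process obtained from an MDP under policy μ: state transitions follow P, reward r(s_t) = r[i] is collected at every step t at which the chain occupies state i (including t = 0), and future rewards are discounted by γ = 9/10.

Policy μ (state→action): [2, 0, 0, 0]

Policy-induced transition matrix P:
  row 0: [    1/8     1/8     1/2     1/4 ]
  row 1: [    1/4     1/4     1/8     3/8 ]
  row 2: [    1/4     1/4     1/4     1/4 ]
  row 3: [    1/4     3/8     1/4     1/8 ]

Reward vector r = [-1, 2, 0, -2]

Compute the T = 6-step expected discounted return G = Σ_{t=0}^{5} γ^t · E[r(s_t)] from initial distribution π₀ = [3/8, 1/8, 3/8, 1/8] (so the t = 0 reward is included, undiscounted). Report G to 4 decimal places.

t=0: π = [0.3750, 0.1250, 0.3750, 0.1250], E[r] = -0.3750, γ^t·E[r] = -0.375000, running G = -0.375000
t=1: π = [0.2031, 0.2188, 0.3281, 0.2500], E[r] = -0.2656, γ^t·E[r] = -0.239063, running G = -0.614063
t=2: π = [0.2246, 0.2559, 0.2734, 0.2461], E[r] = -0.2051, γ^t·E[r] = -0.166113, running G = -0.780176
t=3: π = [0.2219, 0.2527, 0.2742, 0.2512], E[r] = -0.2190, γ^t·E[r] = -0.159647, running G = -0.939823
t=4: π = [0.2223, 0.2537, 0.2739, 0.2502], E[r] = -0.2153, γ^t·E[r] = -0.141259, running G = -1.081082
t=5: π = [0.2222, 0.2535, 0.2739, 0.2504], E[r] = -0.2161, γ^t·E[r] = -0.127609, running G = -1.208691

G = -1.2087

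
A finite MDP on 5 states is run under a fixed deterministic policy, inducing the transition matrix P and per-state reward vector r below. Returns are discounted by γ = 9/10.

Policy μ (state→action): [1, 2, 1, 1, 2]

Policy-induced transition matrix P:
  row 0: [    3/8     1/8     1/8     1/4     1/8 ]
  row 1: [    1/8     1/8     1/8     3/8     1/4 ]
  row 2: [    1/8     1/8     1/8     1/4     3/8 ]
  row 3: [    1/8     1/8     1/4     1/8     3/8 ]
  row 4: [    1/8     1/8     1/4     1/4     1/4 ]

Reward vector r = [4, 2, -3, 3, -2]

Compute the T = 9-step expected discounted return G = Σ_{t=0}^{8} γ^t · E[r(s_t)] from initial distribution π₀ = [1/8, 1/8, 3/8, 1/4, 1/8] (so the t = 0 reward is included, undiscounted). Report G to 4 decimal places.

t=0: π = [0.1250, 0.1250, 0.3750, 0.2500, 0.1250], E[r] = 0.1250, γ^t·E[r] = 0.125000, running G = 0.125000
t=1: π = [0.1563, 0.1250, 0.1719, 0.2344, 0.3125], E[r] = 0.4375, γ^t·E[r] = 0.393750, running G = 0.518750
t=2: π = [0.1641, 0.1250, 0.1934, 0.2363, 0.2813], E[r] = 0.4727, γ^t·E[r] = 0.382852, running G = 0.901602
t=3: π = [0.1660, 0.1250, 0.1897, 0.2361, 0.2832], E[r] = 0.4868, γ^t·E[r] = 0.354889, running G = 1.256491
t=4: π = [0.1665, 0.1250, 0.1899, 0.2361, 0.2825], E[r] = 0.4897, γ^t·E[r] = 0.321282, running G = 1.577773
t=5: π = [0.1666, 0.1250, 0.1898, 0.2361, 0.2824], E[r] = 0.4905, γ^t·E[r] = 0.289627, running G = 1.867400
t=6: π = [0.1667, 0.1250, 0.1898, 0.2361, 0.2824], E[r] = 0.4907, γ^t·E[r] = 0.260765, running G = 2.128166
t=7: π = [0.1667, 0.1250, 0.1898, 0.2361, 0.2824], E[r] = 0.4907, γ^t·E[r] = 0.234712, running G = 2.362878
t=8: π = [0.1667, 0.1250, 0.1898, 0.2361, 0.2824], E[r] = 0.4907, γ^t·E[r] = 0.211246, running G = 2.574124

G = 2.5741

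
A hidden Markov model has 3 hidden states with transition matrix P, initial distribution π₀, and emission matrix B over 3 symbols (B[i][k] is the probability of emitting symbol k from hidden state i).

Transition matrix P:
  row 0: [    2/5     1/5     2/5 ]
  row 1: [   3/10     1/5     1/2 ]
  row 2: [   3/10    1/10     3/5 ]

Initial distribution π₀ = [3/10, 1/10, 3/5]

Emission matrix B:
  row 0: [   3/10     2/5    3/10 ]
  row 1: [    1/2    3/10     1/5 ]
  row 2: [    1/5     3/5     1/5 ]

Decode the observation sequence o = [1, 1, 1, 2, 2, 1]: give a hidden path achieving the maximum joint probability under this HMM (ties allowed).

t=0: δ = [1.200e-01, 3.000e-02, 3.600e-01]  (obs o_0=1)
t=1: δ = [4.320e-02, 1.080e-02, 1.296e-01]  ψ = [2, 2, 2]  (obs o_1=1)
t=2: δ = [1.555e-02, 3.888e-03, 4.666e-02]  ψ = [2, 2, 2]  (obs o_2=1)
t=3: δ = [4.199e-03, 9.331e-04, 5.599e-03]  ψ = [2, 2, 2]  (obs o_3=2)
t=4: δ = [5.039e-04, 1.680e-04, 6.718e-04]  ψ = [0, 0, 2]  (obs o_4=2)
t=5: δ = [8.062e-05, 3.023e-05, 2.419e-04]  ψ = [0, 0, 2]  (obs o_5=1)
backtrack: best end state = 2; path = [2, 2, 2, 2, 2, 2]

path = [2, 2, 2, 2, 2, 2]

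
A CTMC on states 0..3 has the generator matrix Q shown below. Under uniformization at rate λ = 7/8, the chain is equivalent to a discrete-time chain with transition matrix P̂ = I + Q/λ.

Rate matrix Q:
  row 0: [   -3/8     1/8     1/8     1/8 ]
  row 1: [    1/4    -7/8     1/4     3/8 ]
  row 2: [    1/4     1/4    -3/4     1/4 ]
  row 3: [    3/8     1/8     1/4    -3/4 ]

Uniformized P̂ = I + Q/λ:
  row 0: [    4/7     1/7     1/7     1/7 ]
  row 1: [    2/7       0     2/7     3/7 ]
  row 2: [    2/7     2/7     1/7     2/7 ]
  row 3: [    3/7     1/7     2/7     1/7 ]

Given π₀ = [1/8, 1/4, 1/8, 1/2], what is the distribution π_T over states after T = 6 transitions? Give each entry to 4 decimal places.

t=0: π = [0.1250, 0.2500, 0.1250, 0.5000]
t=1: π = [0.3929, 0.1250, 0.2500, 0.2321]
t=2: π = [0.4311, 0.1607, 0.1939, 0.2143]
t=3: π = [0.4395, 0.1476, 0.1964, 0.2165]
t=4: π = [0.4422, 0.1498, 0.1949, 0.2131]
t=5: π = [0.4425, 0.1493, 0.1947, 0.2135]
t=6: π = [0.4426, 0.1493, 0.1947, 0.2133]

π = [0.4426, 0.1493, 0.1947, 0.2133]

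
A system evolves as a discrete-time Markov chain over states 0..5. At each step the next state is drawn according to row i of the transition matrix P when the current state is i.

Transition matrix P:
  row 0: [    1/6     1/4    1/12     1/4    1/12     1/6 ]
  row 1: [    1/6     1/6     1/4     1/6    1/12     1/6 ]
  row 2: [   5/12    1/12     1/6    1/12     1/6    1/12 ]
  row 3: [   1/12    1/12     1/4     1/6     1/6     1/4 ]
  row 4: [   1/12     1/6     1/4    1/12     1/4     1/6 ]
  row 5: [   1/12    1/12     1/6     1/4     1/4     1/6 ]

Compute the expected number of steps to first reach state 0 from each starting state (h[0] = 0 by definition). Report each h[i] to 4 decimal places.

First-step conditioning: h[0] = 0; for i ≠ 0, h[i] = 1 + Σ_k P[i][k]·h[k].
  h[1] = 1 + 1/6·h[1] + 1/4·h[2] + 1/6·h[3] + 1/12·h[4] + 1/6·h[5]
  h[2] = 1 + 1/12·h[1] + 1/6·h[2] + 1/12·h[3] + 1/6·h[4] + 1/12·h[5]
  h[3] = 1 + 1/12·h[1] + 1/4·h[2] + 1/6·h[3] + 1/6·h[4] + 1/4·h[5]
  h[4] = 1 + 1/6·h[1] + 1/4·h[2] + 1/12·h[3] + 1/4·h[4] + 1/6·h[5]
  h[5] = 1 + 1/12·h[1] + 1/6·h[2] + 1/4·h[3] + 1/4·h[4] + 1/6·h[5]
Solving the 5×5 linear system over states ≠ 0 gives exactly h = [0, 44736/8119, 33936/8119, 49272/8119, 48756/8119, 50412/8119] (h[0] = 0 is the target).

h = [0.0000, 5.5100, 4.1798, 6.0687, 6.0052, 6.2091]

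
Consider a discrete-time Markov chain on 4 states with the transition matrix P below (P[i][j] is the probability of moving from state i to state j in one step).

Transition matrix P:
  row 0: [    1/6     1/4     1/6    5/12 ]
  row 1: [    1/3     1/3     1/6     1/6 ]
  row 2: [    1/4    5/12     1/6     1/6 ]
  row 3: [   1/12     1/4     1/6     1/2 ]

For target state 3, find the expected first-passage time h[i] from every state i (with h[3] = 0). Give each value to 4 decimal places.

First-step conditioning: h[3] = 0; for i ≠ 3, h[i] = 1 + Σ_k P[i][k]·h[k].
  h[0] = 1 + 1/6·h[0] + 1/4·h[1] + 1/6·h[2]
  h[1] = 1 + 1/3·h[0] + 1/3·h[1] + 1/6·h[2]
  h[2] = 1 + 1/4·h[0] + 5/12·h[1] + 1/6·h[2]
Solving the 3×3 linear system over states ≠ 3 gives exactly h = [264/79, 336/79, 342/79, 0] (h[3] = 0 is the target).

h = [3.3418, 4.2532, 4.3291, 0.0000]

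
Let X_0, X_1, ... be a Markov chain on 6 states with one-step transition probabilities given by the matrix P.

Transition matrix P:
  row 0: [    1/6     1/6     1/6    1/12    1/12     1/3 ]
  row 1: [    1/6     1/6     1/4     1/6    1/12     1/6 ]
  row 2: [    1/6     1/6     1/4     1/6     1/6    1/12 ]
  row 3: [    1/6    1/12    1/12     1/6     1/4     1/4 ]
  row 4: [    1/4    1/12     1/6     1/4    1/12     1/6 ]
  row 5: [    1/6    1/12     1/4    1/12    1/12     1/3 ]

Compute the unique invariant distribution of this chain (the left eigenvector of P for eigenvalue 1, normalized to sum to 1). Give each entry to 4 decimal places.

Balance equations π_j = Σ_i π_i·P[i][j]:
  π_0 = 1/6·π_0 + 1/6·π_1 + 1/6·π_2 + 1/6·π_3 + 1/4·π_4 + 1/6·π_5
  π_1 = 1/6·π_0 + 1/6·π_1 + 1/6·π_2 + 1/12·π_3 + 1/12·π_4 + 1/12·π_5
  π_2 = 1/6·π_0 + 1/4·π_1 + 1/4·π_2 + 1/12·π_3 + 1/6·π_4 + 1/4·π_5
  π_3 = 1/12·π_0 + 1/6·π_1 + 1/6·π_2 + 1/6·π_3 + 1/4·π_4 + 1/12·π_5
  π_4 = 1/12·π_0 + 1/12·π_1 + 1/6·π_2 + 1/4·π_3 + 1/12·π_4 + 1/12·π_5
  normalize: π_0 + π_1 + π_2 + π_3 + π_4 + π_5 = 1
Solving the linear system gives exactly π = [397/2243, 281/2243, 451/2243, 321/2243, 278/2243, 515/2243].

π = [0.1770, 0.1253, 0.2011, 0.1431, 0.1239, 0.2296]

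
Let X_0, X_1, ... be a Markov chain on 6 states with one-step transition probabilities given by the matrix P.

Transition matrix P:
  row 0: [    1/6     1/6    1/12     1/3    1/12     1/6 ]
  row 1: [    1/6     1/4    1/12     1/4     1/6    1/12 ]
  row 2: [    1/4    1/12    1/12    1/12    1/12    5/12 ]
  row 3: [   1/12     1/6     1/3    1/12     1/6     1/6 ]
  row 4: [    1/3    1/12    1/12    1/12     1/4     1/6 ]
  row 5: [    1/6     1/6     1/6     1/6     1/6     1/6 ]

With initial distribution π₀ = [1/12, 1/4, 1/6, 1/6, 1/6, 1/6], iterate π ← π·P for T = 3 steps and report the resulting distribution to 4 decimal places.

t=0: π = [0.0833, 0.2500, 0.1667, 0.1667, 0.1667, 0.1667]
t=1: π = [0.1944, 0.1597, 0.1389, 0.1597, 0.1597, 0.1875]
t=2: π = [0.1916, 0.1551, 0.1389, 0.1742, 0.1522, 0.1881]
t=3: π = [0.1891, 0.1553, 0.1426, 0.1727, 0.1518, 0.1885]

π = [0.1891, 0.1553, 0.1426, 0.1727, 0.1518, 0.1885]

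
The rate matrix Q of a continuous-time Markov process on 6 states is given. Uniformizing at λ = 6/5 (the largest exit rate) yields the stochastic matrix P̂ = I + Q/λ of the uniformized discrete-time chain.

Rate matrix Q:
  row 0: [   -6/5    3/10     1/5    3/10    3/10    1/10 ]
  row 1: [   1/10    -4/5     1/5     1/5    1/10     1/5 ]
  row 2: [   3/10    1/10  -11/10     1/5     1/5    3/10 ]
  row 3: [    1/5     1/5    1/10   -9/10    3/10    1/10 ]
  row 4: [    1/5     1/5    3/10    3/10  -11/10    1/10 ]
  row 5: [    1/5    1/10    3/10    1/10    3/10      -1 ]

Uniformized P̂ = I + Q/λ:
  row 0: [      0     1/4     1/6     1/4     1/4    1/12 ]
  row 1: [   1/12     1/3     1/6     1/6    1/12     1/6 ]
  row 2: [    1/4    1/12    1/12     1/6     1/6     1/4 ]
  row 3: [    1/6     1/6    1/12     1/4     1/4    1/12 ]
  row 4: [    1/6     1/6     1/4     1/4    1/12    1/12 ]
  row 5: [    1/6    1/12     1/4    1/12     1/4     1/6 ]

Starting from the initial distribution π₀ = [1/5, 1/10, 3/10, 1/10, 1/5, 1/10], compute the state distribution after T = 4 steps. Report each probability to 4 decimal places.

t=0: π = [0.2000, 0.1000, 0.3000, 0.1000, 0.2000, 0.1000]
t=1: π = [0.1500, 0.1667, 0.1583, 0.2000, 0.1750, 0.1500]
t=2: π = [0.1410, 0.1813, 0.1639, 0.1979, 0.1799, 0.1361]
t=3: π = [0.1417, 0.1836, 0.1628, 0.1986, 0.1762, 0.1371]
t=4: π = [0.1413, 0.1841, 0.1627, 0.1983, 0.1765, 0.1372]

π = [0.1413, 0.1841, 0.1627, 0.1983, 0.1765, 0.1372]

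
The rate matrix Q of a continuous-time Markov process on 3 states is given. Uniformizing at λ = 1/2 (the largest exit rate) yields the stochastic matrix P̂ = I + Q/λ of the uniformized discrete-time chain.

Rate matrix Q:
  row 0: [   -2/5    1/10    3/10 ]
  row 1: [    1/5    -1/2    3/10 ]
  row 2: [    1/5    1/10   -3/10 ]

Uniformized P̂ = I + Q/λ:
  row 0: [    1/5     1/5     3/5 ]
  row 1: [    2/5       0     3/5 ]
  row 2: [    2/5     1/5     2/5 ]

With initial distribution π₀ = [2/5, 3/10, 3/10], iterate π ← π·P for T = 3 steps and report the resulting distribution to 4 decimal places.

t=0: π = [0.4000, 0.3000, 0.3000]
t=1: π = [0.3200, 0.1400, 0.5400]
t=2: π = [0.3360, 0.1720, 0.4920]
t=3: π = [0.3328, 0.1656, 0.5016]

π = [0.3328, 0.1656, 0.5016]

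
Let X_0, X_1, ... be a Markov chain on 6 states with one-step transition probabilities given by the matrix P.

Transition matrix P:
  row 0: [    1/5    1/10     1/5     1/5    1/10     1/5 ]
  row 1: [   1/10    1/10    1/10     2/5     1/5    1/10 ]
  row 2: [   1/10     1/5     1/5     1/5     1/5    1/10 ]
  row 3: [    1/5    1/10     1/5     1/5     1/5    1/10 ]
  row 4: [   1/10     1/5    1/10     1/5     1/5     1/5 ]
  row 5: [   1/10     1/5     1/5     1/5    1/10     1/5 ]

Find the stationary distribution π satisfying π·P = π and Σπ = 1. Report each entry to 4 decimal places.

π = [0.1366, 0.1485, 0.1680, 0.2297, 0.1718, 0.1454]

Balance equations π_j = Σ_i π_i·P[i][j]:
  π_0 = 1/5·π_0 + 1/10·π_1 + 1/10·π_2 + 1/5·π_3 + 1/10·π_4 + 1/10·π_5
  π_1 = 1/10·π_0 + 1/10·π_1 + 1/5·π_2 + 1/10·π_3 + 1/5·π_4 + 1/5·π_5
  π_2 = 1/5·π_0 + 1/10·π_1 + 1/5·π_2 + 1/5·π_3 + 1/10·π_4 + 1/5·π_5
  π_3 = 1/5·π_0 + 2/5·π_1 + 1/5·π_2 + 1/5·π_3 + 1/5·π_4 + 1/5·π_5
  π_4 = 1/10·π_0 + 1/5·π_1 + 1/5·π_2 + 1/5·π_3 + 1/5·π_4 + 1/10·π_5
  normalize: π_0 + π_1 + π_2 + π_3 + π_4 + π_5 = 1
Solving the linear system gives exactly π = [69/505, 15/101, 7719/45955, 116/505, 1579/9191, 6681/45955].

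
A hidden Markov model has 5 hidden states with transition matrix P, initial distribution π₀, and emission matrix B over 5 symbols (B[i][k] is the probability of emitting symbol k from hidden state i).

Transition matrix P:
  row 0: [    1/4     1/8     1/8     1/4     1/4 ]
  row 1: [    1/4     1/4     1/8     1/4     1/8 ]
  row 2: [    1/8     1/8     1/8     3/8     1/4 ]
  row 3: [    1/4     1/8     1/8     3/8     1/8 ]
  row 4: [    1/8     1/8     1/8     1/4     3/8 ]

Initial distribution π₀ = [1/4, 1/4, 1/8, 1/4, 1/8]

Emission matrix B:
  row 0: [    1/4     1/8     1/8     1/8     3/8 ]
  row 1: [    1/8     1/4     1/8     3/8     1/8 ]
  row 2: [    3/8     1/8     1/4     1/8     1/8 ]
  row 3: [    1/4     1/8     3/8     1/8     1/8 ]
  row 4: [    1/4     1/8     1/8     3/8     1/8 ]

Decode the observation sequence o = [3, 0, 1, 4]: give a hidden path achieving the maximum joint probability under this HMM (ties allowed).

path = [1, 3, 3, 0]

t=0: δ = [3.125e-02, 9.375e-02, 1.562e-02, 3.125e-02, 4.688e-02]  (obs o_0=3)
t=1: δ = [5.859e-03, 2.930e-03, 4.395e-03, 5.859e-03, 4.395e-03]  ψ = [1, 1, 1, 1, 4]  (obs o_1=0)
t=2: δ = [1.831e-04, 1.831e-04, 9.155e-05, 2.747e-04, 2.060e-04]  ψ = [0, 0, 0, 3, 4]  (obs o_2=1)
t=3: δ = [2.575e-05, 5.722e-06, 4.292e-06, 1.287e-05, 9.656e-06]  ψ = [3, 1, 3, 3, 4]  (obs o_3=4)
backtrack: best end state = 0; path = [1, 3, 3, 0]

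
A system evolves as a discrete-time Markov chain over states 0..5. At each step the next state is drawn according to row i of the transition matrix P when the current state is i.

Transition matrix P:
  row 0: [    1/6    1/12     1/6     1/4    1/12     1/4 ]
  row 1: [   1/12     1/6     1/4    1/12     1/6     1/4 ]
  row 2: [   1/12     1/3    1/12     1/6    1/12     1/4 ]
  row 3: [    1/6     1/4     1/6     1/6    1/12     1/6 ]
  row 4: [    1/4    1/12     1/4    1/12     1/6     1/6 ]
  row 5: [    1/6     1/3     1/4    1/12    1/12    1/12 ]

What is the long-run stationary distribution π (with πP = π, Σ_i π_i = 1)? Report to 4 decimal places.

Balance equations π_j = Σ_i π_i·P[i][j]:
  π_0 = 1/6·π_0 + 1/12·π_1 + 1/12·π_2 + 1/6·π_3 + 1/4·π_4 + 1/6·π_5
  π_1 = 1/12·π_0 + 1/6·π_1 + 1/3·π_2 + 1/4·π_3 + 1/12·π_4 + 1/3·π_5
  π_2 = 1/6·π_0 + 1/4·π_1 + 1/12·π_2 + 1/6·π_3 + 1/4·π_4 + 1/4·π_5
  π_3 = 1/4·π_0 + 1/12·π_1 + 1/6·π_2 + 1/6·π_3 + 1/12·π_4 + 1/12·π_5
  π_4 = 1/12·π_0 + 1/6·π_1 + 1/12·π_2 + 1/12·π_3 + 1/6·π_4 + 1/12·π_5
  normalize: π_0 + π_1 + π_2 + π_3 + π_4 + π_5 = 1
Solving the linear system gives exactly π = [40251/285059, 63300/285059, 55475/285059, 38276/285059, 31669/285059, 56088/285059].

π = [0.1412, 0.2221, 0.1946, 0.1343, 0.1111, 0.1968]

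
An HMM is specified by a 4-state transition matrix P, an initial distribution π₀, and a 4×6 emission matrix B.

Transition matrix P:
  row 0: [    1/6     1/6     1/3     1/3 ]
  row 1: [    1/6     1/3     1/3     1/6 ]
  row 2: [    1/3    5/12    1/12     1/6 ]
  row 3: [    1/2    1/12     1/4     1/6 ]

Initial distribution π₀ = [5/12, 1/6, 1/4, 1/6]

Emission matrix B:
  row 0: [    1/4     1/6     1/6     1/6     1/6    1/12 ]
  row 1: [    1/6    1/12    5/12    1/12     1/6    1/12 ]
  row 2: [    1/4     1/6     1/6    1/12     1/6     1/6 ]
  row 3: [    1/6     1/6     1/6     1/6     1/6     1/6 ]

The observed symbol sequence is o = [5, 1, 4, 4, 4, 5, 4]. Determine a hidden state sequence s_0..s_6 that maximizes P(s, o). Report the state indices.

path = [0, 3, 0, 3, 0, 3, 0]

t=0: δ = [3.472e-02, 1.389e-02, 4.167e-02, 2.778e-02]  (obs o_0=5)
t=1: δ = [2.315e-03, 1.447e-03, 1.929e-03, 1.929e-03]  ψ = [2, 2, 0, 0]  (obs o_1=1)
t=2: δ = [1.608e-04, 1.340e-04, 1.286e-04, 1.286e-04]  ψ = [3, 2, 0, 0]  (obs o_2=4)
t=3: δ = [1.072e-05, 8.931e-06, 8.931e-06, 8.931e-06]  ψ = [3, 2, 0, 0]  (obs o_3=4)
t=4: δ = [7.442e-07, 6.202e-07, 5.954e-07, 5.954e-07]  ψ = [3, 2, 0, 0]  (obs o_4=4)
t=5: δ = [2.481e-08, 2.067e-08, 4.135e-08, 4.135e-08]  ψ = [3, 2, 0, 0]  (obs o_5=5)
t=6: δ = [3.445e-09, 2.871e-09, 1.723e-09, 1.378e-09]  ψ = [3, 2, 3, 0]  (obs o_6=4)
backtrack: best end state = 0; path = [0, 3, 0, 3, 0, 3, 0]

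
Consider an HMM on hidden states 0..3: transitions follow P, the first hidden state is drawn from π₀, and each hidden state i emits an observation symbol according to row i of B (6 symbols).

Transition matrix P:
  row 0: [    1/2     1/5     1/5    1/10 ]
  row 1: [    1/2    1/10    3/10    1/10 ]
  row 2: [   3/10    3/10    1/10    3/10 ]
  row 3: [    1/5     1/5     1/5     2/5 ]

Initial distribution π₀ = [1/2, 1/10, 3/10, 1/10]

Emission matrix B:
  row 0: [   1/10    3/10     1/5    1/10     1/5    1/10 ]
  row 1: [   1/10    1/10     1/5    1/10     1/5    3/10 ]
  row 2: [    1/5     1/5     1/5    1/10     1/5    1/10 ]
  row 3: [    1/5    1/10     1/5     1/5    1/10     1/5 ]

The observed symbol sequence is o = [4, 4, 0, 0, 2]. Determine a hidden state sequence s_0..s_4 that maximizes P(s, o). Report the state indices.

t=0: δ = [1.000e-01, 2.000e-02, 6.000e-02, 1.000e-02]  (obs o_0=4)
t=1: δ = [1.000e-02, 4.000e-03, 4.000e-03, 1.800e-03]  ψ = [0, 0, 0, 2]  (obs o_1=4)
t=2: δ = [5.000e-04, 2.000e-04, 4.000e-04, 2.400e-04]  ψ = [0, 0, 0, 2]  (obs o_2=0)
t=3: δ = [2.500e-05, 1.200e-05, 2.000e-05, 2.400e-05]  ψ = [0, 2, 0, 2]  (obs o_3=0)
t=4: δ = [2.500e-06, 1.200e-06, 1.000e-06, 1.920e-06]  ψ = [0, 2, 0, 3]  (obs o_4=2)
backtrack: best end state = 0; path = [0, 0, 0, 0, 0]

path = [0, 0, 0, 0, 0]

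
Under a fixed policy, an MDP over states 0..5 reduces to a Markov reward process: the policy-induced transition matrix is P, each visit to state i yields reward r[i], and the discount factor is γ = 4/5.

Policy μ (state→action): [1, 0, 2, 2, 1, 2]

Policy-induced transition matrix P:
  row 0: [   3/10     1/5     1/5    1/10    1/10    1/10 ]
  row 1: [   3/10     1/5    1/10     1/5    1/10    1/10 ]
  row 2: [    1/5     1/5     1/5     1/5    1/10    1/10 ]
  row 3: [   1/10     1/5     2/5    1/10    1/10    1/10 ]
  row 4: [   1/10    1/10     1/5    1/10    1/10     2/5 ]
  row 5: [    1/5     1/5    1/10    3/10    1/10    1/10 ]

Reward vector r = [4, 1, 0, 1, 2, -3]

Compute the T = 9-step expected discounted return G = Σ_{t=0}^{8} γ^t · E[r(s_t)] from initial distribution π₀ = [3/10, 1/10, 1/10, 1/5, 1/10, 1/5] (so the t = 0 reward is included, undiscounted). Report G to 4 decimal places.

t=0: π = [0.3000, 0.1000, 0.1000, 0.2000, 0.1000, 0.2000], E[r] = 1.1000, γ^t·E[r] = 1.100000, running G = 1.100000
t=1: π = [0.2100, 0.1900, 0.2100, 0.1600, 0.1000, 0.1300], E[r] = 1.0000, γ^t·E[r] = 0.800000, running G = 1.900000
t=2: π = [0.2140, 0.1900, 0.2000, 0.1660, 0.1000, 0.1300], E[r] = 1.0220, γ^t·E[r] = 0.654080, running G = 2.554080
t=3: π = [0.2138, 0.1900, 0.2012, 0.1650, 0.1000, 0.1300], E[r] = 1.0202, γ^t·E[r] = 0.522342, running G = 3.076422
t=4: π = [0.2139, 0.1900, 0.2010, 0.1651, 0.1000, 0.1300], E[r] = 1.0206, γ^t·E[r] = 0.418054, running G = 3.494477
t=5: π = [0.2139, 0.1900, 0.2010, 0.1651, 0.1000, 0.1300], E[r] = 1.0206, γ^t·E[r] = 0.334432, running G = 3.828908
t=6: π = [0.2139, 0.1900, 0.2010, 0.1651, 0.1000, 0.1300], E[r] = 1.0206, γ^t·E[r] = 0.267548, running G = 4.096456
t=7: π = [0.2139, 0.1900, 0.2010, 0.1651, 0.1000, 0.1300], E[r] = 1.0206, γ^t·E[r] = 0.214038, running G = 4.310493
t=8: π = [0.2139, 0.1900, 0.2010, 0.1651, 0.1000, 0.1300], E[r] = 1.0206, γ^t·E[r] = 0.171230, running G = 4.481724

G = 4.4817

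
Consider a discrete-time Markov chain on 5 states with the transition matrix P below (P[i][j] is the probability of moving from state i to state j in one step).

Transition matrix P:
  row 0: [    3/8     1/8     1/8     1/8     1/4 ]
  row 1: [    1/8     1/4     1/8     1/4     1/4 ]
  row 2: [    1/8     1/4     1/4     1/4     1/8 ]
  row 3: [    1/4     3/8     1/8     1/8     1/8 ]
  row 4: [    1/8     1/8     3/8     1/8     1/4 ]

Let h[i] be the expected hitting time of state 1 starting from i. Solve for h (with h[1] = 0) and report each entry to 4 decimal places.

h = [5.3257, 0.0000, 4.4114, 4.0229, 5.0971]

First-step conditioning: h[1] = 0; for i ≠ 1, h[i] = 1 + Σ_k P[i][k]·h[k].
  h[0] = 1 + 3/8·h[0] + 1/8·h[2] + 1/8·h[3] + 1/4·h[4]
  h[2] = 1 + 1/8·h[0] + 1/4·h[2] + 1/4·h[3] + 1/8·h[4]
  h[3] = 1 + 1/4·h[0] + 1/8·h[2] + 1/8·h[3] + 1/8·h[4]
  h[4] = 1 + 1/8·h[0] + 3/8·h[2] + 1/8·h[3] + 1/4·h[4]
Solving the 4×4 linear system over states ≠ 1 gives exactly h = [932/175, 0, 772/175, 704/175, 892/175] (h[1] = 0 is the target).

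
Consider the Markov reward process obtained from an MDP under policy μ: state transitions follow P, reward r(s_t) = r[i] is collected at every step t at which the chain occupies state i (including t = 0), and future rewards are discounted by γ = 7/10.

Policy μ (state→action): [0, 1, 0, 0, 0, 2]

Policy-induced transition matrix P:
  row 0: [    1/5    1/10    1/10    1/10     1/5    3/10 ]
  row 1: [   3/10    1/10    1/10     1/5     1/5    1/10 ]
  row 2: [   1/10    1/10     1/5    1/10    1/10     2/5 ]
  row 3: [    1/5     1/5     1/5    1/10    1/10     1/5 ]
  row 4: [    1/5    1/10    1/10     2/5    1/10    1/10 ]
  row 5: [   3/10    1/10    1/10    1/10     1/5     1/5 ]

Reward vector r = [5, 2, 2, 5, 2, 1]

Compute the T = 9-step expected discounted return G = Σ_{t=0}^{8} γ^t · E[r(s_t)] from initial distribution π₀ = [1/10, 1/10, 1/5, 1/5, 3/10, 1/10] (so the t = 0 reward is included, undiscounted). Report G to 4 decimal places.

t=0: π = [0.1000, 0.1000, 0.2000, 0.2000, 0.3000, 0.1000], E[r] = 2.8000, γ^t·E[r] = 2.800000, running G = 2.800000
t=1: π = [0.2000, 0.1200, 0.1400, 0.2000, 0.1300, 0.2100], E[r] = 2.9900, γ^t·E[r] = 2.093000, running G = 4.893000
t=2: π = [0.2190, 0.1200, 0.1340, 0.1510, 0.1530, 0.2230], E[r] = 2.8870, γ^t·E[r] = 1.414630, running G = 6.307630
t=3: π = [0.2209, 0.1151, 0.1285, 0.1579, 0.1562, 0.2214], E[r] = 2.9150, γ^t·E[r] = 0.999845, running G = 7.307475
t=4: π = [0.2208, 0.1158, 0.1286, 0.1584, 0.1557, 0.2207], E[r] = 2.9169, γ^t·E[r] = 0.700336, running G = 8.007811
t=5: π = [0.2208, 0.1158, 0.1287, 0.1583, 0.1557, 0.2207], E[r] = 2.9166, γ^t·E[r] = 0.490191, running G = 8.498002
t=6: π = [0.2208, 0.1158, 0.1287, 0.1583, 0.1557, 0.2207], E[r] = 2.9166, γ^t·E[r] = 0.343133, running G = 8.841135
t=7: π = [0.2208, 0.1158, 0.1287, 0.1583, 0.1557, 0.2207], E[r] = 2.9166, γ^t·E[r] = 0.240193, running G = 9.081328
t=8: π = [0.2208, 0.1158, 0.1287, 0.1583, 0.1557, 0.2207], E[r] = 2.9166, γ^t·E[r] = 0.168135, running G = 9.249463

G = 9.2495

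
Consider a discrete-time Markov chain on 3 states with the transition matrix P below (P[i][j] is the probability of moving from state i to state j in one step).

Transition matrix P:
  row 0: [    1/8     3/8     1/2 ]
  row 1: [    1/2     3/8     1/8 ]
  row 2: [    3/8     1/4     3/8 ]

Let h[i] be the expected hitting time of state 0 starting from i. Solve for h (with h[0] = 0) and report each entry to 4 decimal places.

First-step conditioning: h[0] = 0; for i ≠ 0, h[i] = 1 + Σ_k P[i][k]·h[k].
  h[1] = 1 + 3/8·h[1] + 1/8·h[2]
  h[2] = 1 + 1/4·h[1] + 3/8·h[2]
Solving the 2×2 linear system over states ≠ 0 gives exactly h = [0, 48/23, 56/23] (h[0] = 0 is the target).

h = [0.0000, 2.0870, 2.4348]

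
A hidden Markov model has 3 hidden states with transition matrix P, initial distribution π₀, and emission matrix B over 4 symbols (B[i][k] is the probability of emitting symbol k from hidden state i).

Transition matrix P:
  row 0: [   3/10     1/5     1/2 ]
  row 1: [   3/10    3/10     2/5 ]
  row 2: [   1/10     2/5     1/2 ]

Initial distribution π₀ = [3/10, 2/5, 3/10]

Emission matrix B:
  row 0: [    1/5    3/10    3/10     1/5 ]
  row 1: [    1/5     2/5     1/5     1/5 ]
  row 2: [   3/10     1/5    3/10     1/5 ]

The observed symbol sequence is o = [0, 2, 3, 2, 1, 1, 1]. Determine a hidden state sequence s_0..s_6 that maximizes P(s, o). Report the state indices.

t=0: δ = [6.000e-02, 8.000e-02, 9.000e-02]  (obs o_0=0)
t=1: δ = [7.200e-03, 7.200e-03, 1.350e-02]  ψ = [1, 2, 2]  (obs o_1=2)
t=2: δ = [4.320e-04, 1.080e-03, 1.350e-03]  ψ = [0, 2, 2]  (obs o_2=3)
t=3: δ = [9.720e-05, 1.080e-04, 2.025e-04]  ψ = [1, 2, 2]  (obs o_3=2)
t=4: δ = [9.720e-06, 3.240e-05, 2.025e-05]  ψ = [1, 2, 2]  (obs o_4=1)
t=5: δ = [2.916e-06, 3.888e-06, 2.592e-06]  ψ = [1, 1, 1]  (obs o_5=1)
t=6: δ = [3.499e-07, 4.666e-07, 3.110e-07]  ψ = [1, 1, 1]  (obs o_6=1)
backtrack: best end state = 1; path = [2, 2, 2, 2, 1, 1, 1]

path = [2, 2, 2, 2, 1, 1, 1]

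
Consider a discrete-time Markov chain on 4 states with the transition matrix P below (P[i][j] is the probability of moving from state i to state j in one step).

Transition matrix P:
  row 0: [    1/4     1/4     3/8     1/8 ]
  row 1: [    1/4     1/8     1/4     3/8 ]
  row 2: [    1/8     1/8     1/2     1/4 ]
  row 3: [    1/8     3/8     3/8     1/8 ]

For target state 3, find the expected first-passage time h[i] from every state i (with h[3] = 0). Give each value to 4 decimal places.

First-step conditioning: h[3] = 0; for i ≠ 3, h[i] = 1 + Σ_k P[i][k]·h[k].
  h[0] = 1 + 1/4·h[0] + 1/4·h[1] + 3/8·h[2]
  h[1] = 1 + 1/4·h[0] + 1/8·h[1] + 1/4·h[2]
  h[2] = 1 + 1/8·h[0] + 1/8·h[1] + 1/2·h[2]
Solving the 3×3 linear system over states ≠ 3 gives exactly h = [496/109, 392/109, 440/109, 0] (h[3] = 0 is the target).

h = [4.5505, 3.5963, 4.0367, 0.0000]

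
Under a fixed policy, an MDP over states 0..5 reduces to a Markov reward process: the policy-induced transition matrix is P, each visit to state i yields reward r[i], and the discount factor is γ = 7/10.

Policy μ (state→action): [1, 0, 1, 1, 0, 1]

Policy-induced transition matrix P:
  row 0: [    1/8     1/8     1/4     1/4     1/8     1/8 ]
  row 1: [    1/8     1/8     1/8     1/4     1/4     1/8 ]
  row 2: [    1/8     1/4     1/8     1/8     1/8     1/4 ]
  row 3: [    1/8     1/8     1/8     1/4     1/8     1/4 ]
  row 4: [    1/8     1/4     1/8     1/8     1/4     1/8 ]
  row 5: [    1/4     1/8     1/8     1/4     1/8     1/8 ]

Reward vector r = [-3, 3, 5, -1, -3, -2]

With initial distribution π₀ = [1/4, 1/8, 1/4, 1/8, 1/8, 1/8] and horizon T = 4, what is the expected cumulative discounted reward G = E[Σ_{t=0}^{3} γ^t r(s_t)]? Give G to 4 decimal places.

G = -0.2083

t=0: π = [0.2500, 0.1250, 0.2500, 0.1250, 0.1250, 0.1250], E[r] = 0.1250, γ^t·E[r] = 0.125000, running G = 0.125000
t=1: π = [0.1406, 0.1719, 0.1563, 0.2031, 0.1563, 0.1719], E[r] = -0.1406, γ^t·E[r] = -0.098438, running G = 0.026563
t=2: π = [0.1465, 0.1641, 0.1426, 0.2109, 0.1660, 0.1699], E[r] = -0.2832, γ^t·E[r] = -0.138770, running G = -0.112207
t=3: π = [0.1462, 0.1636, 0.1433, 0.2114, 0.1663, 0.1692], E[r] = -0.2800, γ^t·E[r] = -0.096050, running G = -0.208257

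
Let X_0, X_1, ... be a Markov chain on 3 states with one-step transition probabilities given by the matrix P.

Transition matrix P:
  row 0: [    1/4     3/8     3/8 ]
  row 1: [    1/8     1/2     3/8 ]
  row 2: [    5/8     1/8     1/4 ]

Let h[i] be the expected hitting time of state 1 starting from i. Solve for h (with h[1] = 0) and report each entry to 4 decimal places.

h = [3.4286, 0.0000, 4.1905]

First-step conditioning: h[1] = 0; for i ≠ 1, h[i] = 1 + Σ_k P[i][k]·h[k].
  h[0] = 1 + 1/4·h[0] + 3/8·h[2]
  h[2] = 1 + 5/8·h[0] + 1/4·h[2]
Solving the 2×2 linear system over states ≠ 1 gives exactly h = [24/7, 0, 88/21] (h[1] = 0 is the target).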